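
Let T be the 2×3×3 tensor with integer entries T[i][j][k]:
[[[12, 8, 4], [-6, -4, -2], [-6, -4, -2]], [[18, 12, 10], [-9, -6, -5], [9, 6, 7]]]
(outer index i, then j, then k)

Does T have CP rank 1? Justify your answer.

No

The mode-1 unfolding of T (rows indexed by i, columns by (j,k) = (0,0), (0,1), (0,2), (1,0), (1,1), (1,2), (2,0), (2,1), (2,2)) is [[12, 8, 4, -6, -4, -2, -6, -4, -2], [18, 12, 10, -9, -6, -5, 9, 6, 7]].
There the 2×2 minor on rows i ∈ {0, 1}, columns (j,k) ∈ {(0,0), (0,2)} is det [[12, 4], [18, 10]] = 48 ≠ 0, so this unfolding has rank ≥ 2; CP rank is at least every unfolding rank, so rank(T) ≥ 2.
In particular rank(T) ≥ 2 > 1, so T is not rank-1.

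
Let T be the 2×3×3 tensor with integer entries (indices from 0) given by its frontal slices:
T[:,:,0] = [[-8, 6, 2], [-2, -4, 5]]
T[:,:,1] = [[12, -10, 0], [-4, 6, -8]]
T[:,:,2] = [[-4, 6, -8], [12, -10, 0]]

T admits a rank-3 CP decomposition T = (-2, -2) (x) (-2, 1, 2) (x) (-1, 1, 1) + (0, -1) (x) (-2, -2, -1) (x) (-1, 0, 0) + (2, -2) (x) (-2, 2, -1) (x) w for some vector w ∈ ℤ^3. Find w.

w = (1, -2, 2)

Subtract the known terms from T to get the rank-1 residual R = (2, -2) (x) (-2, 2, -1) (x) w, so R[i,j,k] = a[i]·b[j]·w[k]. Pick indices with nonzero a[0]·b[0] = (2)·(-2) = -4. Only the fibre through (0,0,·) is needed: R[0,0,:] = T[0,0,:] − Σₗ aₗ[0]bₗ[0]cₗ = [-8, 12, -4] − (-2)·(-2)·(-1, 1, 1) − (0)·(-2)·(-1, 0, 0) = [-4, 8, -8]. Then w[k] = R[0,0,k] / -4 for each k, giving w = [-4, 8, -8] / -4 = (1, -2, 2).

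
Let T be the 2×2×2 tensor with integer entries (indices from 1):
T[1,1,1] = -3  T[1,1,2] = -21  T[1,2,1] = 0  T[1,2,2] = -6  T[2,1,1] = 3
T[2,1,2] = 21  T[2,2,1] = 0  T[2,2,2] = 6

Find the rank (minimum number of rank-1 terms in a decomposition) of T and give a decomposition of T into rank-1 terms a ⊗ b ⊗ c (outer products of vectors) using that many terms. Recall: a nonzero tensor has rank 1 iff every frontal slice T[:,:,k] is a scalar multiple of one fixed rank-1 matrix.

Lower bound: the mode-2 unfolding of T (rows indexed by j, columns by (i,k) = (1,1), (1,2), (2,1), (2,2)) is [[-3, -21, 3, 21], [0, -6, 0, 6]].
There the 2×2 minor on rows j ∈ {1, 2}, columns (i,k) ∈ {(1,1), (1,2)} is det [[-3, -21], [0, -6]] = 18 ≠ 0, so this unfolding has rank ≥ 2; CP rank is at least every unfolding rank, so rank(T) ≥ 2. (Flattening ranks never certify an upper bound on CP rank; for that we must actually write T with 2 rank-1 terms.)
Upper bound — finding two terms. Every mode-1 slice of T is a multiple of one matrix: T[i,:,:] = a[i]·M with a = [1, -1] and M = [[-3, -21], [0, -6]] (rows indexed by j, columns by k). So it suffices to write M as a sum of two rank-1 matrices.
Splitting M by its rows (j = 1, 2), M = [1, 0][-3, -21]ᵀ + [0, 1][0, -6]ᵀ.
Hence T = [1, -1] ⊗ [1, 0] ⊗ [-3, -21] + [1, -1] ⊗ [0, 1] ⊗ [0, -6], so rank(T) ≤ 2.
These bounds meet, so rank(T) = 2.

rank(T) = 2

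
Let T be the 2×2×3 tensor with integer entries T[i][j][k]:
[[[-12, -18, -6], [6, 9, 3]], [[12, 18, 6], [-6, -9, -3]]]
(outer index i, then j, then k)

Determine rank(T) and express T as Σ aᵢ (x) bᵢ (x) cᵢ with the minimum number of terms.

Lower bound: T ≠ 0 (e.g. T[0,0,0] = -12), so rank(T) ≥ 1.
Upper bound: the mode-1 fibre T[:,0,0] = [-12, 12] gives a = [1, -1] (primitive direction); the mode-2 fibre T[0,:,0] = [-12, 6] gives b = [2, -1]; then c[k] = T[0,0,k] / (a[0]·b[0]) = [-12, -18, -6] / 2 = [-6, -9, -3].
Expanding [1, -1] (x) [2, -1] (x) [-6, -9, -3] reproduces all 12 entries of T, so T = [1, -1] (x) [2, -1] (x) [-6, -9, -3] and rank(T) ≤ 1.
These bounds meet, so rank(T) = 1.

rank(T) = 1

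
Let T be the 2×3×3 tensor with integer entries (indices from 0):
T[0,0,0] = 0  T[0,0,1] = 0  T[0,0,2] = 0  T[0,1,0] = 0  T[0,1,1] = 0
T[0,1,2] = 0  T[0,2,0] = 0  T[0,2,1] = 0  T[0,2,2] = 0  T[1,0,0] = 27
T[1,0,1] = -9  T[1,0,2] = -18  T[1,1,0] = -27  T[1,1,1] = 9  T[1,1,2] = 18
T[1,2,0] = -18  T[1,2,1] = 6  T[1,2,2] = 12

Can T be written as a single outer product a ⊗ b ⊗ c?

Yes

The mode-1 fibre T[:,0,0] = [0, 27] gives a = [0, 1] (primitive direction); the mode-2 fibre T[1,:,0] = [27, -27, -18] gives b = [3, -3, -2]; then c[k] = T[1,0,k] / (a[1]·b[0]) = [27, -9, -18] / 3 = [9, -3, -6].
Expanding [0, 1] ⊗ [3, -3, -2] ⊗ [9, -3, -6] reproduces all 18 entries of T, so T = [0, 1] ⊗ [3, -3, -2] ⊗ [9, -3, -6] and rank(T) ≤ 1.
Equivalently every frontal slice T[:,:,k] is c[k] times the rank-1 matrix [0, 1] ⊗ [3, -3, -2]. So T has rank 1 (it is nonzero).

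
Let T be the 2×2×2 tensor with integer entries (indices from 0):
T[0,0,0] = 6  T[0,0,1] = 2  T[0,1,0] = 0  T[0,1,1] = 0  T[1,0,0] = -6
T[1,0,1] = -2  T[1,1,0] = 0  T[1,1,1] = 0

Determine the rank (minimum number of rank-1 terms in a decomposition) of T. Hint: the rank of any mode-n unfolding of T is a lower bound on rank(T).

Lower bound: T ≠ 0 (e.g. T[0,0,0] = 6), so rank(T) ≥ 1.
Upper bound: if T = a ⊗ b ⊗ c then every fibre of T is a multiple of the corresponding factor, so read the factors off the fibres through the nonzero entry T[0,0,0] = 6.
The mode-1 fibre T[:,0,0] = [6, -6] gives a = [1, -1] (primitive direction); the mode-2 fibre T[0,:,0] = [6, 0] gives b = [1, 0]; then c[k] = T[0,0,k] / (a[0]·b[0]) = [6, 2] / 1 = [6, 2].
Expanding [1, -1] ⊗ [1, 0] ⊗ [6, 2] reproduces all 8 entries of T, so T = [1, -1] ⊗ [1, 0] ⊗ [6, 2] and rank(T) ≤ 1.
These bounds meet, so rank(T) = 1.
Check entry T[0,1,0] = 0: (1)·(0)·(6) = 0.

1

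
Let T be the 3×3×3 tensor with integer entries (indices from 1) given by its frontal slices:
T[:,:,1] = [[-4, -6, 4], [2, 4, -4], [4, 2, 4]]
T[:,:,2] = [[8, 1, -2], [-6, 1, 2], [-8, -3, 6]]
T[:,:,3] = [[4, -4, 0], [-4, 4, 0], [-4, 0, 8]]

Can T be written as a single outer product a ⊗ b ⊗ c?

The mode-3 unfolding of T (rows indexed by k, columns by (i,j) = (1,1), (1,2), (1,3), (2,1), (2,2), (2,3), (3,1), (3,2), (3,3)) is [[-4, -6, 4, 2, 4, -4, 4, 2, 4], [8, 1, -2, -6, 1, 2, -8, -3, 6], [4, -4, 0, -4, 4, 0, -4, 0, 8]].
There the 3×3 minor on rows k ∈ {1, 2, 3}, columns (i,j) ∈ {(1,1), (1,2), (1,3)} is det [[-4, -6, 4], [8, 1, -2], [4, -4, 0]] = -64 ≠ 0, so this unfolding has rank ≥ 3; CP rank is at least every unfolding rank, so rank(T) ≥ 3.
In particular rank(T) ≥ 3 > 1, so T is not rank-1.

No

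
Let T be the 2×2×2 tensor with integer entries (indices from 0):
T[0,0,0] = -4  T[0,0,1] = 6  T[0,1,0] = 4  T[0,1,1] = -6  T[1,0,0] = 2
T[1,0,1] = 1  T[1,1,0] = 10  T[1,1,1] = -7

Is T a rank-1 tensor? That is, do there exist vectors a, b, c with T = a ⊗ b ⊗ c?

The mode-2 unfolding of T (rows indexed by j, columns by (i,k) = (0,0), (0,1), (1,0), (1,1)) is [[-4, 6, 2, 1], [4, -6, 10, -7]].
There the 2×2 minor on rows j ∈ {0, 1}, columns (i,k) ∈ {(0,0), (1,0)} is det [[-4, 2], [4, 10]] = -48 ≠ 0, so this unfolding has rank ≥ 2; CP rank is at least every unfolding rank, so rank(T) ≥ 2.
In particular rank(T) ≥ 2 > 1, so T is not rank-1.

No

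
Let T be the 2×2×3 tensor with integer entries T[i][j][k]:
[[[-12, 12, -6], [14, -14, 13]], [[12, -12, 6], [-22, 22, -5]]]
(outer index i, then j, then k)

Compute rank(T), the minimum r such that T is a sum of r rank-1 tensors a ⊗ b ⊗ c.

Lower bound: the mode-2 unfolding of T (rows indexed by j, columns by (i,k) = (0,0), (0,1), (0,2), (1,0), (1,1), (1,2)) is [[-12, 12, -6, 12, -12, 6], [14, -14, 13, -22, 22, -5]].
There the 2×2 minor on rows j ∈ {0, 1}, columns (i,k) ∈ {(0,0), (0,2)} is det [[-12, -6], [14, 13]] = -72 ≠ 0, so this unfolding has rank ≥ 2; CP rank is at least every unfolding rank, so rank(T) ≥ 2. (This is only a lower bound: in general the CP rank may exceed every unfolding rank, so we still need to exhibit 2 rank-1 terms summing to T.)
Upper bound — finding two terms. Write S_k = T[:,:,k] for the frontal slices: S₀ = [[-12, 14], [12, -22]], S₁ = [[12, -14], [-12, 22]], S₂ = [[-6, 13], [6, -5]].
If T = a₁ ⊗ b₁ ⊗ c₁ + a₂ ⊗ b₂ ⊗ c₂ then each S_k = c₁[k]·a₁b₁ᵀ + c₂[k]·a₂b₂ᵀ. S₀ and S₂ are linearly independent, so a₁b₁ᵀ and a₂b₂ᵀ must span the same plane of matrices: they are the rank-1 matrices of the form x·S₀ + y·S₂.
det(x·S₀ + y·S₂) is 96·x² − 48·xy − 48·y² = 48·(x − y)(2·x + y), vanishing at (x:y) = (1:1) and (1:-2).
M₁ = S₀ + S₂ = [[-18, 27], [18, -27]] = (-9)·(1, -1)(2, -3)ᵀ and M₂ = S₀ − 2·S₂ = [[0, -12], [0, -12]] = (-12)·(1, 1)(0, 1)ᵀ, so take a₁ = (1, -1), b₁ = (2, -3), a₂ = (1, 1), b₂ = (0, 1).
Each slice is an integer combination of E₁ = a₁b₁ᵀ and E₂ = a₂b₂ᵀ: S₀ = −6·E₁ − 4·E₂, S₁ = 6·E₁ + 4·E₂, S₂ = −3·E₁ + 4·E₂; reading off coefficients, c₁ = (-6, 6, -3) and c₂ = (-4, 4, 4).
Hence T = (1, -1) ⊗ (2, -3) ⊗ (-6, 6, -3) + (1, 1) ⊗ (0, 1) ⊗ (-4, 4, 4), so rank(T) ≤ 2.
These bounds meet, so rank(T) = 2.
Check entry T[0,1,2] = 13: (1)·(-3)·(-3) + (1)·(1)·(4) = 13.

2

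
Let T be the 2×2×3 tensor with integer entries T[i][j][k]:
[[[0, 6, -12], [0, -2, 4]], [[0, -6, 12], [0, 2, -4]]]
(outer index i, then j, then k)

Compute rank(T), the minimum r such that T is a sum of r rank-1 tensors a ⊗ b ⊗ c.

Lower bound: T ≠ 0 (e.g. T[0,0,1] = 6), so rank(T) ≥ 1.
Upper bound: if T = a ⊗ b ⊗ c then every fibre of T is a multiple of the corresponding factor, so read the factors off the fibres through the nonzero entry T[0,0,1] = 6.
The mode-1 fibre T[:,0,1] = [6, -6] gives a = (1, -1) (primitive direction); the mode-2 fibre T[0,:,1] = [6, -2] gives b = (3, -1); then c[k] = T[0,0,k] / (a[0]·b[0]) = [0, 6, -12] / 3 = (0, 2, -4).
Expanding (1, -1) ⊗ (3, -1) ⊗ (0, 2, -4) reproduces all 12 entries of T, so T = (1, -1) ⊗ (3, -1) ⊗ (0, 2, -4) and rank(T) ≤ 1.
These bounds meet, so rank(T) = 1.

1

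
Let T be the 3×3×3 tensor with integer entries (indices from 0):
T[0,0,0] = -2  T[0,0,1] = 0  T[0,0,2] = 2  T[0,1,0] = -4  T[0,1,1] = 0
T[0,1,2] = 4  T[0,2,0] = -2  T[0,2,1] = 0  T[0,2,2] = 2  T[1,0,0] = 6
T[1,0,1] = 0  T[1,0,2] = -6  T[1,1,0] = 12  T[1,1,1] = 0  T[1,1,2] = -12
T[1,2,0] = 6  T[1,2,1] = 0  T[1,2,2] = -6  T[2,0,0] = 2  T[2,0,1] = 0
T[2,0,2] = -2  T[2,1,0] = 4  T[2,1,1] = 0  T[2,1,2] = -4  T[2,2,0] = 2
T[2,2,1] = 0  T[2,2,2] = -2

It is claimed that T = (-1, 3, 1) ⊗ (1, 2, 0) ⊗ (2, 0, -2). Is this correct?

Reconstruct entry (0,2,0) from the claimed factors: Σₗ aₗ[0]bₗ[2]cₗ[0] = (-1)·(0)·(2) = 0, but T[0,2,0] = -2. The claim is false.

No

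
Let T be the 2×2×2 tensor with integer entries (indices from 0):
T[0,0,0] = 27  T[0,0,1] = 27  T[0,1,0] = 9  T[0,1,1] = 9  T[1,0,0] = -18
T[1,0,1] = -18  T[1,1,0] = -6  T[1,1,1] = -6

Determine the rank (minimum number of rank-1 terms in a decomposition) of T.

1

Lower bound: T ≠ 0 (e.g. T[0,0,0] = 27), so rank(T) ≥ 1.
Upper bound: if T = a ⊗ b ⊗ c then every fibre of T is a multiple of the corresponding factor, so read the factors off the fibres through the nonzero entry T[0,0,0] = 27.
The mode-1 fibre T[:,0,0] = [27, -18] gives a = [3, -2] (primitive direction); the mode-2 fibre T[0,:,0] = [27, 9] gives b = [3, 1]; then c[k] = T[0,0,k] / (a[0]·b[0]) = [27, 27] / 9 = [3, 3].
Expanding [3, -2] ⊗ [3, 1] ⊗ [3, 3] reproduces all 8 entries of T, so T = [3, -2] ⊗ [3, 1] ⊗ [3, 3] and rank(T) ≤ 1.
These bounds meet, so rank(T) = 1.
Check entry T[0,0,0] = 27: (3)·(3)·(3) = 27.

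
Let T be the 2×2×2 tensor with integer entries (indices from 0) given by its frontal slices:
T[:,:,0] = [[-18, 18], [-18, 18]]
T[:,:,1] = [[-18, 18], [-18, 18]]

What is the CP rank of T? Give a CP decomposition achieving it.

rank(T) = 1

Lower bound: T ≠ 0 (e.g. T[0,0,0] = -18), so rank(T) ≥ 1.
Upper bound: if T = a ∘ b ∘ c then every fibre of T is a multiple of the corresponding factor, so read the factors off the fibres through the nonzero entry T[0,0,0] = -18.
The mode-1 fibre T[:,0,0] = [-18, -18] gives a = [1, 1] (primitive direction); the mode-2 fibre T[0,:,0] = [-18, 18] gives b = [1, -1]; then c[k] = T[0,0,k] / (a[0]·b[0]) = [-18, -18] / 1 = [-18, -18].
Expanding [1, 1] ∘ [1, -1] ∘ [-18, -18] reproduces all 8 entries of T, so T = [1, 1] ∘ [1, -1] ∘ [-18, -18] and rank(T) ≤ 1.
These bounds meet, so rank(T) = 1.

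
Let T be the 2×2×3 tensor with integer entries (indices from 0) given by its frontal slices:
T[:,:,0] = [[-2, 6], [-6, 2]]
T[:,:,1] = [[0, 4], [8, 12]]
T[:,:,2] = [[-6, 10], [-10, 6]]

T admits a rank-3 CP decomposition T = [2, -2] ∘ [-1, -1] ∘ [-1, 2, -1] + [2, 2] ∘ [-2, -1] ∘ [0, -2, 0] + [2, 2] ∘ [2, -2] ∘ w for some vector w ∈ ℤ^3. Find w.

Subtract the known terms from T to get the rank-1 residual R = [2, 2] ∘ [2, -2] ∘ w, so R[i,j,k] = a[i]·b[j]·w[k]. Pick indices with nonzero a[0]·b[0] = (2)·(2) = 4. Only the fibre through (0,0,·) is needed: R[0,0,:] = T[0,0,:] − Σₗ aₗ[0]bₗ[0]cₗ = [-2, 0, -6] − (2)·(-1)·[-1, 2, -1] − (2)·(-2)·[0, -2, 0] = [-4, -4, -8]. Then w[k] = R[0,0,k] / 4 for each k, giving w = [-4, -4, -8] / 4 = [-1, -1, -2].

w = [-1, -1, -2]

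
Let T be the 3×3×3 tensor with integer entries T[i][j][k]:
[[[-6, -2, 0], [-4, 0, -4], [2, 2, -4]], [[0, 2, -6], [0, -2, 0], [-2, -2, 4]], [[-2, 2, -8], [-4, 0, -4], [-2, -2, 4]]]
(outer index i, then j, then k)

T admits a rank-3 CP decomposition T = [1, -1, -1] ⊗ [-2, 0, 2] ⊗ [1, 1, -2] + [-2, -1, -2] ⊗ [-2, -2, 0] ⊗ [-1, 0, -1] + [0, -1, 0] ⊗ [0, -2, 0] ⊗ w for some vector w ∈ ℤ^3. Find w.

w = [1, -1, 1]

Subtract the known terms from T to get the rank-1 residual R = [0, -1, 0] ⊗ [0, -2, 0] ⊗ w, so R[i,j,k] = a[i]·b[j]·w[k]. Pick indices with nonzero a[1]·b[1] = (-1)·(-2) = 2. Only the fibre through (1,1,·) is needed: R[1,1,:] = T[1,1,:] − Σₗ aₗ[1]bₗ[1]cₗ = [0, -2, 0] − (-1)·(0)·[1, 1, -2] − (-1)·(-2)·[-1, 0, -1] = [2, -2, 2]. Then w[k] = R[1,1,k] / 2 for each k, giving w = [2, -2, 2] / 2 = [1, -1, 1].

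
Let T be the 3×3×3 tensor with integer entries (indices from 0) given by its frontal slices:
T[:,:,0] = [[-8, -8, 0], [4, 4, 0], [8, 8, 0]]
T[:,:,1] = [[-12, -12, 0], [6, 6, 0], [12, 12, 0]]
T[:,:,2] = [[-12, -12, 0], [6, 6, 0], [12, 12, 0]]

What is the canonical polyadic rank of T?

1

Lower bound: T ≠ 0 (e.g. T[0,0,0] = -8), so rank(T) ≥ 1.
Upper bound: the mode-1 fibre T[:,0,0] = [-8, 4, 8] gives a = [2, -1, -2] (primitive direction); the mode-2 fibre T[0,:,0] = [-8, -8, 0] gives b = [1, 1, 0]; then c[k] = T[0,0,k] / (a[0]·b[0]) = [-8, -12, -12] / 2 = [-4, -6, -6].
Expanding [2, -1, -2] ⊗ [1, 1, 0] ⊗ [-4, -6, -6] reproduces all 27 entries of T, so T = [2, -1, -2] ⊗ [1, 1, 0] ⊗ [-4, -6, -6] and rank(T) ≤ 1.
These bounds meet, so rank(T) = 1.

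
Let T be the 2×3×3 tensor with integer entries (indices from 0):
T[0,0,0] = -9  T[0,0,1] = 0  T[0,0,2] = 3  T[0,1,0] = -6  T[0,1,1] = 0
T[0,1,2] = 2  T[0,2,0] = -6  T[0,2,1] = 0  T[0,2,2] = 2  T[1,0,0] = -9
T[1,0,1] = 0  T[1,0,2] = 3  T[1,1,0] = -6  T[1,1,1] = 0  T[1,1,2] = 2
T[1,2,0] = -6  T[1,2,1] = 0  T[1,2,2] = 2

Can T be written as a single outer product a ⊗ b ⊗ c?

Yes

If T = a ⊗ b ⊗ c then every fibre of T is a multiple of the corresponding factor, so read the factors off the fibres through the nonzero entry T[0,0,0] = -9.
The mode-1 fibre T[:,0,0] = [-9, -9] gives a = [1, 1] (primitive direction); the mode-2 fibre T[0,:,0] = [-9, -6, -6] gives b = [3, 2, 2]; then c[k] = T[0,0,k] / (a[0]·b[0]) = [-9, 0, 3] / 3 = [-3, 0, 1].
Expanding [1, 1] ⊗ [3, 2, 2] ⊗ [-3, 0, 1] reproduces all 18 entries of T, so T = [1, 1] ⊗ [3, 2, 2] ⊗ [-3, 0, 1] and rank(T) ≤ 1.
Equivalently every frontal slice T[:,:,k] is c[k] times the rank-1 matrix [1, 1] ⊗ [3, 2, 2]. So T has rank 1 (it is nonzero).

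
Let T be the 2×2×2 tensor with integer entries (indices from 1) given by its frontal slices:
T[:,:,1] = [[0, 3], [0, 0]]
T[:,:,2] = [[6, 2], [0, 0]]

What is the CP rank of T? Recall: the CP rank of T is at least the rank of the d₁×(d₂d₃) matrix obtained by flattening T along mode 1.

Lower bound: the mode-3 unfolding of T (rows indexed by k, columns by (i,j) = (1,1), (1,2), (2,1), (2,2)) is [[0, 3, 0, 0], [6, 2, 0, 0]].
There the 2×2 minor on rows k ∈ {1, 2}, columns (i,j) ∈ {(1,1), (1,2)} is det [[0, 3], [6, 2]] = -18 ≠ 0, so this unfolding has rank ≥ 2; CP rank is at least every unfolding rank, so rank(T) ≥ 2. (Flattening ranks never certify an upper bound on CP rank; for that we must actually write T with 2 rank-1 terms.)
Upper bound — finding two terms. Every mode-1 slice of T is a multiple of one matrix: T[i,:,:] = a[i]·M with a = [1, 0] and M = [[0, 6], [3, 2]] (rows indexed by j, columns by k). So it suffices to write M as a sum of two rank-1 matrices.
Splitting M by its rows (j = 1, 2), M = [1, 0][0, 6]ᵀ + [0, 1][3, 2]ᵀ.
Hence T = [1, 0] ⊗ [1, 0] ⊗ [0, 6] + [1, 0] ⊗ [0, 1] ⊗ [3, 2], so rank(T) ≤ 2.
These bounds meet, so rank(T) = 2.

2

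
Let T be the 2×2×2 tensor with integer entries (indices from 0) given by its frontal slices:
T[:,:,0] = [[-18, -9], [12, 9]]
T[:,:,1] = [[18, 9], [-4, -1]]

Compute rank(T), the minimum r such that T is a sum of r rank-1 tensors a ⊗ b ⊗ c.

2

Lower bound: in the mode-2 unfolding of T (rows indexed by j, columns by (i,k)) the 2×2 minor on rows j ∈ {0, 1}, columns (i,k) ∈ {(0,0), (1,0)} is det [[-18, 12], [-9, 9]] = -54 ≠ 0, so that unfolding has rank ≥ 2 and hence rank(T) ≥ 2 (CP rank is at least every unfolding rank, though it can be larger).
Upper bound: with S_k = T[:,:,k], the two rank-1 terms a₁b₁ᵀ, a₂b₂ᵀ are the rank-1 members of the pencil x·S₀ + y·S₁.
det(x·S₀ + y·S₁) is −54·x² + 36·xy + 18·y² = (-18)·(x − y)(3·x + y), vanishing at (x:y) = (1:1) and (1:-3).
M₁ = S₀ + S₁ = [[0, 0], [8, 8]] = 8·[0, 1][1, 1]ᵀ and M₂ = S₀ − 3·S₁ = [[-72, -36], [24, 12]] = (-12)·[3, -1][2, 1]ᵀ, so take a₁ = [0, 1], b₁ = [1, 1], a₂ = [3, -1], b₂ = [2, 1].
Each slice is an integer combination of E₁ = a₁b₁ᵀ and E₂ = a₂b₂ᵀ: S₀ = 6·E₁ − 3·E₂, S₁ = 2·E₁ + 3·E₂; reading off coefficients, c₁ = [6, 2] and c₂ = [-3, 3].
Hence T = [0, 1] ⊗ [1, 1] ⊗ [6, 2] + [3, -1] ⊗ [2, 1] ⊗ [-3, 3], so rank(T) ≤ 2.
These bounds meet, so rank(T) = 2.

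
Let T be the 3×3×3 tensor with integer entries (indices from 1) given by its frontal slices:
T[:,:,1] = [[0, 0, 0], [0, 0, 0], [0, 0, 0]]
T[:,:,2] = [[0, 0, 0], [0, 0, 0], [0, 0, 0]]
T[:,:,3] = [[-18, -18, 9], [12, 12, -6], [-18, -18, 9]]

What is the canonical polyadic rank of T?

Lower bound: T ≠ 0 (e.g. T[1,1,3] = -18), so rank(T) ≥ 1.
Upper bound: if T = a ⊗ b ⊗ c then every fibre of T is a multiple of the corresponding factor, so read the factors off the fibres through the nonzero entry T[1,1,3] = -18.
The mode-1 fibre T[:,1,3] = [-18, 12, -18] gives a = [3, -2, 3] (primitive direction); the mode-2 fibre T[1,:,3] = [-18, -18, 9] gives b = [2, 2, -1]; then c[k] = T[1,1,k] / (a[1]·b[1]) = [0, 0, -18] / 6 = [0, 0, -3].
Expanding [3, -2, 3] ⊗ [2, 2, -1] ⊗ [0, 0, -3] reproduces all 27 entries of T, so T = [3, -2, 3] ⊗ [2, 2, -1] ⊗ [0, 0, -3] and rank(T) ≤ 1.
These bounds meet, so rank(T) = 1.

1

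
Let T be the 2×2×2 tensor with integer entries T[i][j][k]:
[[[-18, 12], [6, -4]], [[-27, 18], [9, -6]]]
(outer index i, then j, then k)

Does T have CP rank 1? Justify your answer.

Yes

If T = a ⊗ b ⊗ c then every fibre of T is a multiple of the corresponding factor, so read the factors off the fibres through the nonzero entry T[0,0,0] = -18.
The mode-1 fibre T[:,0,0] = [-18, -27] gives a = (2, 3) (primitive direction); the mode-2 fibre T[0,:,0] = [-18, 6] gives b = (3, -1); then c[k] = T[0,0,k] / (a[0]·b[0]) = [-18, 12] / 6 = (-3, 2).
Expanding (2, 3) ⊗ (3, -1) ⊗ (-3, 2) reproduces all 8 entries of T, so T = (2, 3) ⊗ (3, -1) ⊗ (-3, 2) and rank(T) ≤ 1.
Equivalently every frontal slice T[:,:,k] is c[k] times the rank-1 matrix (2, 3) ⊗ (3, -1). So T has rank 1 (it is nonzero).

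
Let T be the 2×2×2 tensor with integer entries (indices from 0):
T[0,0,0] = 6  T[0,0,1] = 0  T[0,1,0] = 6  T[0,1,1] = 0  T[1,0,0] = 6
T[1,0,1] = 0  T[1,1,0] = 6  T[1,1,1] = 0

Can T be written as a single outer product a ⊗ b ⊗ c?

The mode-1 fibre T[:,0,0] = [6, 6] gives a = [1, 1] (primitive direction); the mode-2 fibre T[0,:,0] = [6, 6] gives b = [1, 1]; then c[k] = T[0,0,k] / (a[0]·b[0]) = [6, 0] / 1 = [6, 0].
Expanding [1, 1] ⊗ [1, 1] ⊗ [6, 0] reproduces all 8 entries of T, so T = [1, 1] ⊗ [1, 1] ⊗ [6, 0] and rank(T) ≤ 1.
Equivalently every frontal slice T[:,:,k] is c[k] times the rank-1 matrix [1, 1] ⊗ [1, 1]. So T has rank 1 (it is nonzero).

Yes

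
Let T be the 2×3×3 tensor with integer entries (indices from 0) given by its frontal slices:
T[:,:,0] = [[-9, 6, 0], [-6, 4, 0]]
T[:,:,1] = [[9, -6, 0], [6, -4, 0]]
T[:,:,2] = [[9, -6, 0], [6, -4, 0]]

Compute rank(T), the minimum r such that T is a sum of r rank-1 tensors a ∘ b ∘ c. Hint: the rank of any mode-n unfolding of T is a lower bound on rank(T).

1

Lower bound: T ≠ 0 (e.g. T[0,0,0] = -9), so rank(T) ≥ 1.
Upper bound: the mode-1 fibre T[:,0,0] = [-9, -6] gives a = (3, 2) (primitive direction); the mode-2 fibre T[0,:,0] = [-9, 6, 0] gives b = (3, -2, 0); then c[k] = T[0,0,k] / (a[0]·b[0]) = [-9, 9, 9] / 9 = (-1, 1, 1).
Expanding (3, 2) ∘ (3, -2, 0) ∘ (-1, 1, 1) reproduces all 18 entries of T, so T = (3, 2) ∘ (3, -2, 0) ∘ (-1, 1, 1) and rank(T) ≤ 1.
These bounds meet, so rank(T) = 1.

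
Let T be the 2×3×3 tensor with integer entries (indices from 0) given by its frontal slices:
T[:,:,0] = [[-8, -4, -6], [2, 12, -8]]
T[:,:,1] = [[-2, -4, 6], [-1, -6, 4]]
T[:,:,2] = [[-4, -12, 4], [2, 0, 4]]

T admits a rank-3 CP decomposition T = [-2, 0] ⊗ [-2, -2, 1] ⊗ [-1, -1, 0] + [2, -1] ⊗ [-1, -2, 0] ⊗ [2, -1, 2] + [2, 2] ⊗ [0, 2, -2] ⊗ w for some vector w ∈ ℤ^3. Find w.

Subtract the known terms from T to get the rank-1 residual R = [2, 2] ⊗ [0, 2, -2] ⊗ w, so R[i,j,k] = a[i]·b[j]·w[k]. Pick indices with nonzero a[0]·b[1] = (2)·(2) = 4. Only the fibre through (0,1,·) is needed: R[0,1,:] = T[0,1,:] − Σₗ aₗ[0]bₗ[1]cₗ = [-4, -4, -12] − (-2)·(-2)·[-1, -1, 0] − (2)·(-2)·[2, -1, 2] = [8, -4, -4]. Then w[k] = R[0,1,k] / 4 for each k, giving w = [8, -4, -4] / 4 = [2, -1, -1].

w = [2, -1, -1]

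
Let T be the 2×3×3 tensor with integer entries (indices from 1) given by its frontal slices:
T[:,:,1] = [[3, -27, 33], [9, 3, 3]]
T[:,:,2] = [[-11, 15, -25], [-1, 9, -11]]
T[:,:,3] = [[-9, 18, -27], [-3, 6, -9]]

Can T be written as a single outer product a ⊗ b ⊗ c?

The mode-3 unfolding of T (rows indexed by k, columns by (i,j) = (1,1), (1,2), (1,3), (2,1), (2,2), (2,3)) is [[3, -27, 33, 9, 3, 3], [-11, 15, -25, -1, 9, -11], [-9, 18, -27, -3, 6, -9]].
There the 2×2 minor on rows k ∈ {1, 2}, columns (i,j) ∈ {(1,1), (1,2)} is det [[3, -27], [-11, 15]] = -252 ≠ 0, so this unfolding has rank ≥ 2; CP rank is at least every unfolding rank, so rank(T) ≥ 2.
In particular rank(T) ≥ 2 > 1, so T is not rank-1.

No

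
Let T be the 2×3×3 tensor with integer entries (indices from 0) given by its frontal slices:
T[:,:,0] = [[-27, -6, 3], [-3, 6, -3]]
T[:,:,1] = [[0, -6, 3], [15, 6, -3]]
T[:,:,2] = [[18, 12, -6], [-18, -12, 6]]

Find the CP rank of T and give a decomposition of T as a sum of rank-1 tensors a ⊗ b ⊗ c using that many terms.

Lower bound: the mode-1 unfolding of T (rows indexed by i, columns by (j,k) = (0,0), (0,1), (0,2), (1,0), (1,1), (1,2), (2,0), (2,1), (2,2)) is [[-27, 0, 18, -6, -6, 12, 3, 3, -6], [-3, 15, -18, 6, 6, -12, -3, -3, 6]].
There the 2×2 minor on rows i ∈ {0, 1}, columns (j,k) ∈ {(0,0), (0,1)} is det [[-27, 0], [-3, 15]] = -405 ≠ 0, so this unfolding has rank ≥ 2; CP rank is at least every unfolding rank, so rank(T) ≥ 2. (Flattening ranks never certify an upper bound on CP rank; for that we must actually write T with 2 rank-1 terms.)
Upper bound — finding two terms. Write S_k = T[:,:,k] for the frontal slices: S₀ = [[-27, -6, 3], [-3, 6, -3]], S₁ = [[0, -6, 3], [15, 6, -3]], S₂ = [[18, 12, -6], [-18, -12, 6]].
If T = a₁ ⊗ b₁ ⊗ c₁ + a₂ ⊗ b₂ ⊗ c₂ then each S_k = c₁[k]·a₁b₁ᵀ + c₂[k]·a₂b₂ᵀ. S₀ and S₁ are linearly independent, so a₁b₁ᵀ and a₂b₂ᵀ must span the same plane of matrices: they are the rank-1 matrices of the form x·S₀ + y·S₁.
The 2×2 minor of x·S₀ + y·S₁ on rows {0,1}, columns {0,1} is −180·x² − 90·xy + 90·y² = (-90)·(2·x − y)(x + y), vanishing at (x:y) = (1:2) and (1:-1).
M₁ = S₀ + 2·S₁ = [[-27, -18, 9], [27, 18, -9]] = (-9)·[1, -1][3, 2, -1]ᵀ and M₂ = S₀ − S₁ = [[-27, 0, 0], [-18, 0, 0]] = (-9)·[3, 2][1, 0, 0]ᵀ, so take a₁ = [1, -1], b₁ = [3, 2, -1], a₂ = [3, 2], b₂ = [1, 0, 0].
Each slice is an integer combination of E₁ = a₁b₁ᵀ and E₂ = a₂b₂ᵀ: S₀ = −3·E₁ − 6·E₂, S₁ = −3·E₁ + 3·E₂, S₂ = 6·E₁; reading off coefficients, c₁ = [-3, -3, 6] and c₂ = [-6, 3, 0].
Hence T = [1, -1] ⊗ [3, 2, -1] ⊗ [-3, -3, 6] + [3, 2] ⊗ [1, 0, 0] ⊗ [-6, 3, 0], so rank(T) ≤ 2.
These bounds meet, so rank(T) = 2.

rank(T) = 2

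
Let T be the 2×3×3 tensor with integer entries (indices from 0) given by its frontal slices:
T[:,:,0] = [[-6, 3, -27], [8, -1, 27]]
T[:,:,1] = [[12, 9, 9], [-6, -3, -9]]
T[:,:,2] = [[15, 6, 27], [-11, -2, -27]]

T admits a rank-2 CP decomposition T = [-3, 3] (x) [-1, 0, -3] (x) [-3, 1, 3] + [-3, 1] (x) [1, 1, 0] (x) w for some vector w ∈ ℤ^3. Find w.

Subtract the known terms from T to get the rank-1 residual R = [-3, 1] (x) [1, 1, 0] (x) w, so R[i,j,k] = a[i]·b[j]·w[k]. Pick indices with nonzero a[0]·b[0] = (-3)·(1) = -3. Only the fibre through (0,0,·) is needed: R[0,0,:] = T[0,0,:] − Σₗ aₗ[0]bₗ[0]cₗ = [-6, 12, 15] − (-3)·(-1)·[-3, 1, 3] = [3, 9, 6]. Then w[k] = R[0,0,k] / -3 for each k, giving w = [3, 9, 6] / -3 = [-1, -3, -2].

w = [-1, -3, -2]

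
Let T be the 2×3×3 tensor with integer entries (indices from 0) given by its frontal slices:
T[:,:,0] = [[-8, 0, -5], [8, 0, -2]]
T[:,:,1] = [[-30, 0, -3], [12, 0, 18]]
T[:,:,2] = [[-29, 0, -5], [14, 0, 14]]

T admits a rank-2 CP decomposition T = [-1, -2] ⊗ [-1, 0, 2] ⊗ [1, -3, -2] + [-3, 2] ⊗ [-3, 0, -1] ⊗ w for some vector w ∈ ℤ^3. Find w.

Subtract the known terms from T to get the rank-1 residual R = [-3, 2] ⊗ [-3, 0, -1] ⊗ w, so R[i,j,k] = a[i]·b[j]·w[k]. Pick indices with nonzero a[0]·b[0] = (-3)·(-3) = 9. Only the fibre through (0,0,·) is needed: R[0,0,:] = T[0,0,:] − Σₗ aₗ[0]bₗ[0]cₗ = [-8, -30, -29] − (-1)·(-1)·[1, -3, -2] = [-9, -27, -27]. Then w[k] = R[0,0,k] / 9 for each k, giving w = [-9, -27, -27] / 9 = [-1, -3, -3].

w = [-1, -3, -3]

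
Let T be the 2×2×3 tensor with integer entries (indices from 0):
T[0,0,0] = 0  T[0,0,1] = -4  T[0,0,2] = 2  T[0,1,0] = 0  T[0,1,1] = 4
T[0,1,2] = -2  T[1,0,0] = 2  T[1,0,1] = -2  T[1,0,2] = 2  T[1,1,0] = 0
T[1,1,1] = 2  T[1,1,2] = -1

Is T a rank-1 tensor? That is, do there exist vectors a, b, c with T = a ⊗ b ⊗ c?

No

The mode-1 unfolding of T (rows indexed by i, columns by (j,k) = (0,0), (0,1), (0,2), (1,0), (1,1), (1,2)) is [[0, -4, 2, 0, 4, -2], [2, -2, 2, 0, 2, -1]].
There the 2×2 minor on rows i ∈ {0, 1}, columns (j,k) ∈ {(0,0), (0,1)} is det [[0, -4], [2, -2]] = 8 ≠ 0, so this unfolding has rank ≥ 2; CP rank is at least every unfolding rank, so rank(T) ≥ 2.
In particular rank(T) ≥ 2 > 1, so T is not rank-1.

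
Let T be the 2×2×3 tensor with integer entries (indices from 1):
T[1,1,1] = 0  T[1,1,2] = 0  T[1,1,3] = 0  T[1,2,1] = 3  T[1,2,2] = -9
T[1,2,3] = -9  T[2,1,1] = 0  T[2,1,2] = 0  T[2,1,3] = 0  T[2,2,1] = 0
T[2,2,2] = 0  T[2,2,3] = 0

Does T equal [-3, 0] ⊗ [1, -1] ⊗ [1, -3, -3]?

Reconstruct entry (1,1,1) from the claimed factors: Σₗ aₗ[1]bₗ[1]cₗ[1] = (-3)·(1)·(1) = -3, but T[1,1,1] = 0. The claim is false.

No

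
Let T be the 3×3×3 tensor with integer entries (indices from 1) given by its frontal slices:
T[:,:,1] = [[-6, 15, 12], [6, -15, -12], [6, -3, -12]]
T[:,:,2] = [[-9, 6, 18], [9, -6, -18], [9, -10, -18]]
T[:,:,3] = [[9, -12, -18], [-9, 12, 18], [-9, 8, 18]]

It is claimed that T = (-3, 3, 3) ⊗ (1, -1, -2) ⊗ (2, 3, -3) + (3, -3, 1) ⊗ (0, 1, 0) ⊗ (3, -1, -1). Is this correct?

Reconstruct entrywise from the claimed factors. For example, T[3,3,2] = -18 and Σₗ aₗ[3]bₗ[3]cₗ[2] = (3)·(-2)·(3) + (1)·(0)·(-1) = -18; checking all 27 entries, every one matches. The claim holds.

Yes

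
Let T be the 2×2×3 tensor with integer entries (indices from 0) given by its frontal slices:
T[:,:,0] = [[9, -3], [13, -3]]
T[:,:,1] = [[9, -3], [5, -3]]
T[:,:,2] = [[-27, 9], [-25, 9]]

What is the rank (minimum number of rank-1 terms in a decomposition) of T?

2

Lower bound: in the mode-1 unfolding of T (rows indexed by i, columns by (j,k)) the 2×2 minor on rows i ∈ {0, 1}, columns (j,k) ∈ {(0,0), (0,1)} is det [[9, 9], [13, 5]] = -72 ≠ 0, so that unfolding has rank ≥ 2 and hence rank(T) ≥ 2 (CP rank is at least every unfolding rank, though it can be larger).
Upper bound: with S_k = T[:,:,k], the two rank-1 terms a₁b₁ᵀ, a₂b₂ᵀ are the rank-1 members of the pencil x·S₀ + y·S₁.
det(x·S₀ + y·S₁) is 12·x² − 12·y² = 12·(x − y)(x + y), vanishing at (x:y) = (1:1) and (1:-1).
M₁ = S₀ + S₁ = [[18, -6], [18, -6]] = 6·[1, 1][3, -1]ᵀ and M₂ = S₀ − S₁ = [[0, 0], [8, 0]] = 8·[0, 1][1, 0]ᵀ, so take a₁ = [1, 1], b₁ = [3, -1], a₂ = [0, 1], b₂ = [1, 0].
Each slice is an integer combination of E₁ = a₁b₁ᵀ and E₂ = a₂b₂ᵀ: S₀ = 3·E₁ + 4·E₂, S₁ = 3·E₁ − 4·E₂, S₂ = −9·E₁ + 2·E₂; reading off coefficients, c₁ = [3, 3, -9] and c₂ = [4, -4, 2].
Hence T = [1, 1] ⊗ [3, -1] ⊗ [3, 3, -9] + [0, 1] ⊗ [1, 0] ⊗ [4, -4, 2], so rank(T) ≤ 2.
These bounds meet, so rank(T) = 2.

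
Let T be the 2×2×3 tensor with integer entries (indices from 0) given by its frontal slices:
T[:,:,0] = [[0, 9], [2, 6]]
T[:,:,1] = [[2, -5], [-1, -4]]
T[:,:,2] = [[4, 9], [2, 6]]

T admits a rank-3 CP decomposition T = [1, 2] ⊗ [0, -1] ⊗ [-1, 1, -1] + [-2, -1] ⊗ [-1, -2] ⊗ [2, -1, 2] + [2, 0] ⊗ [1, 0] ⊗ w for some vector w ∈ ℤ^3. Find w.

Subtract the known terms from T to get the rank-1 residual R = [2, 0] ⊗ [1, 0] ⊗ w, so R[i,j,k] = a[i]·b[j]·w[k]. Pick indices with nonzero a[0]·b[0] = (2)·(1) = 2. Only the fibre through (0,0,·) is needed: R[0,0,:] = T[0,0,:] − Σₗ aₗ[0]bₗ[0]cₗ = [0, 2, 4] − (1)·(0)·[-1, 1, -1] − (-2)·(-1)·[2, -1, 2] = [-4, 4, 0]. Then w[k] = R[0,0,k] / 2 for each k, giving w = [-4, 4, 0] / 2 = [-2, 2, 0].

w = [-2, 2, 0]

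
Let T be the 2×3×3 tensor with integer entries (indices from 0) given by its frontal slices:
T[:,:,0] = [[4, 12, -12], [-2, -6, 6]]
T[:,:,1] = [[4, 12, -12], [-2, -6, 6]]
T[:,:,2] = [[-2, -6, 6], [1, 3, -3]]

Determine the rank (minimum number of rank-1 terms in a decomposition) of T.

1

Lower bound: T ≠ 0 (e.g. T[0,0,0] = 4), so rank(T) ≥ 1.
Upper bound: if T = a (x) b (x) c then every fibre of T is a multiple of the corresponding factor, so read the factors off the fibres through the nonzero entry T[0,0,0] = 4.
The mode-1 fibre T[:,0,0] = [4, -2] gives a = [2, -1] (primitive direction); the mode-2 fibre T[0,:,0] = [4, 12, -12] gives b = [1, 3, -3]; then c[k] = T[0,0,k] / (a[0]·b[0]) = [4, 4, -2] / 2 = [2, 2, -1].
Expanding [2, -1] (x) [1, 3, -3] (x) [2, 2, -1] reproduces all 18 entries of T, so T = [2, -1] (x) [1, 3, -3] (x) [2, 2, -1] and rank(T) ≤ 1.
These bounds meet, so rank(T) = 1.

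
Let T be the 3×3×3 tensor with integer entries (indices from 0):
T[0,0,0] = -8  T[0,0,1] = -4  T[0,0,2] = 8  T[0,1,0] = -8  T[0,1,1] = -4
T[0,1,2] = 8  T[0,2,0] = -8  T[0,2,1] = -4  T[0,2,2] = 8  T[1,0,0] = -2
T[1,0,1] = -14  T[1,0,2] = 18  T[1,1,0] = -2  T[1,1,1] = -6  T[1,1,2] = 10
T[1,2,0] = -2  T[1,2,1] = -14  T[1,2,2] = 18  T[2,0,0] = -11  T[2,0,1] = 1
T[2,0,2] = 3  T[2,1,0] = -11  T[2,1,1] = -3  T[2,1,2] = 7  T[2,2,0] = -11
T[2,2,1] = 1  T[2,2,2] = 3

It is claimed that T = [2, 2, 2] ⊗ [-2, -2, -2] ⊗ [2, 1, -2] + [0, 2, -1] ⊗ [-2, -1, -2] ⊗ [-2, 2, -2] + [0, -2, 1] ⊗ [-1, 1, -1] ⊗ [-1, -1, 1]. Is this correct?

Reconstruct entrywise from the claimed factors. For example, T[0,1,2] = 8 and Σₗ aₗ[0]bₗ[1]cₗ[2] = (2)·(-2)·(-2) + (0)·(-1)·(-2) + (0)·(1)·(1) = 8; checking all 27 entries, every one matches. The claim holds.

Yes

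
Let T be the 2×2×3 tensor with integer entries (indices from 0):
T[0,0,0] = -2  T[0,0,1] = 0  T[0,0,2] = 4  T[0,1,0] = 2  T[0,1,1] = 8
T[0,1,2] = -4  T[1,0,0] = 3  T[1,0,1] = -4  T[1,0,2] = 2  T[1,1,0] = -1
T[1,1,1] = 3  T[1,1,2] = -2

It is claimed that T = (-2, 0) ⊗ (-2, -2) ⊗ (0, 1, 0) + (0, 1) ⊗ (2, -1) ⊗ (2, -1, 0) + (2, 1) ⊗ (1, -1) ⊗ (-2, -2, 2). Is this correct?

No

Reconstruct entry (0,0,0) from the claimed factors: Σₗ aₗ[0]bₗ[0]cₗ[0] = (-2)·(-2)·(0) + (0)·(2)·(2) + (2)·(1)·(-2) = -4, but T[0,0,0] = -2. The claim is false.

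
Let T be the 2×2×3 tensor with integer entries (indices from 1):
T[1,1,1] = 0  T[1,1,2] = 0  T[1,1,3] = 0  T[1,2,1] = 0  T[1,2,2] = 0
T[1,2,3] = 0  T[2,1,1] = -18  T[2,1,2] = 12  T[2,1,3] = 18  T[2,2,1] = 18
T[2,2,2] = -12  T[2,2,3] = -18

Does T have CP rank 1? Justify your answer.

Yes

If T = a ⊗ b ⊗ c then every fibre of T is a multiple of the corresponding factor, so read the factors off the fibres through the nonzero entry T[2,1,1] = -18.
The mode-1 fibre T[:,1,1] = [0, -18] gives a = [0, 1] (primitive direction); the mode-2 fibre T[2,:,1] = [-18, 18] gives b = [1, -1]; then c[k] = T[2,1,k] / (a[2]·b[1]) = [-18, 12, 18] / 1 = [-18, 12, 18].
Expanding [0, 1] ⊗ [1, -1] ⊗ [-18, 12, 18] reproduces all 12 entries of T, so T = [0, 1] ⊗ [1, -1] ⊗ [-18, 12, 18] and rank(T) ≤ 1.
Equivalently every frontal slice T[:,:,k] is c[k] times the rank-1 matrix [0, 1] ⊗ [1, -1]. So T has rank 1 (it is nonzero).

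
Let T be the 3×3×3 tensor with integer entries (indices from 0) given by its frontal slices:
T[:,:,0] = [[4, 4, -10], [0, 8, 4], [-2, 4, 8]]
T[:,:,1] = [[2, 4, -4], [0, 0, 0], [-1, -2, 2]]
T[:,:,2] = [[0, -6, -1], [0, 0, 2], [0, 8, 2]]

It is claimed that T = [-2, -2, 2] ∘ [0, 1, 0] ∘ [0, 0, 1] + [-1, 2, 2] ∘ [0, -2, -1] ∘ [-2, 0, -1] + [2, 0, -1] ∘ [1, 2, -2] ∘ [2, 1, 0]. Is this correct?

No

Reconstruct entry (0,1,2) from the claimed factors: Σₗ aₗ[0]bₗ[1]cₗ[2] = (-2)·(1)·(1) + (-1)·(-2)·(-1) + (2)·(2)·(0) = -4, but T[0,1,2] = -6. The claim is false.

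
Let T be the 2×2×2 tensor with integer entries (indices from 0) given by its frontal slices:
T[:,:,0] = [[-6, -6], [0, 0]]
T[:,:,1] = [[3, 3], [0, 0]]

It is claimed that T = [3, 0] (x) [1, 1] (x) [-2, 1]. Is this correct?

Reconstruct entrywise from the claimed factors. For example, T[0,0,0] = -6 and Σₗ aₗ[0]bₗ[0]cₗ[0] = (3)·(1)·(-2) = -6; checking all 8 entries, every one matches. The claim holds.

Yes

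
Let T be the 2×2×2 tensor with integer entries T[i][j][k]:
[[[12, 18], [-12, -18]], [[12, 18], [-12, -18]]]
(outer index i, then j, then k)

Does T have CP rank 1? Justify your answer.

Yes

If T = a ⊗ b ⊗ c then every fibre of T is a multiple of the corresponding factor, so read the factors off the fibres through the nonzero entry T[0,0,0] = 12.
The mode-1 fibre T[:,0,0] = [12, 12] gives a = (1, 1) (primitive direction); the mode-2 fibre T[0,:,0] = [12, -12] gives b = (1, -1); then c[k] = T[0,0,k] / (a[0]·b[0]) = [12, 18] / 1 = (12, 18).
Expanding (1, 1) ⊗ (1, -1) ⊗ (12, 18) reproduces all 8 entries of T, so T = (1, 1) ⊗ (1, -1) ⊗ (12, 18) and rank(T) ≤ 1.
Equivalently every frontal slice T[:,:,k] is c[k] times the rank-1 matrix (1, 1) ⊗ (1, -1). So T has rank 1 (it is nonzero).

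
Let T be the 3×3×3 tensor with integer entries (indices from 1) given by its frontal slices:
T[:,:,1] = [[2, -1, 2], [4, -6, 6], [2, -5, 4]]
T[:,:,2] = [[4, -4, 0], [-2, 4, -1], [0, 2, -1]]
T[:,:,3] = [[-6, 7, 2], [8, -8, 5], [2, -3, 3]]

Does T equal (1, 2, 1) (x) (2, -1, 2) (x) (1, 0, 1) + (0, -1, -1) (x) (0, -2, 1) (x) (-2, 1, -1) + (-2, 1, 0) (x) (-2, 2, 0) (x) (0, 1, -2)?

Yes

Reconstruct entrywise from the claimed factors. For example, T[3,2,1] = -5 and Σₗ aₗ[3]bₗ[2]cₗ[1] = (1)·(-1)·(1) + (-1)·(-2)·(-2) + (0)·(2)·(0) = -5; checking all 27 entries, every one matches. The claim holds.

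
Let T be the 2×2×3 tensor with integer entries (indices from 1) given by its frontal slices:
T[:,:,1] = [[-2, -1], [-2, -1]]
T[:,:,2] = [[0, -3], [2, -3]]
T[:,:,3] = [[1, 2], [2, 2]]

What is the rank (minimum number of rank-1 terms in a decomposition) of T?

3

Lower bound: the mode-3 unfolding of T (rows indexed by k, columns by (i,j) = (1,1), (1,2), (2,1), (2,2)) is [[-2, -1, -2, -1], [0, -3, 2, -3], [1, 2, 2, 2]].
There the 3×3 minor on rows k ∈ {1, 2, 3}, columns (i,j) ∈ {(1,1), (1,2), (2,1)} is det [[-2, -1, -2], [0, -3, 2], [1, 2, 2]] = 12 ≠ 0, so this unfolding has rank ≥ 3; CP rank is at least every unfolding rank, so rank(T) ≥ 3. (This is only a lower bound: in general the CP rank may exceed every unfolding rank, so we still need to exhibit 3 rank-1 terms summing to T.)
Upper bound: T is a sum of 3 rank-1 terms, T = [1, 1] ⊗ [0, 1] ⊗ [0, -2, 2] + [1, 1] ⊗ [2, 1] ⊗ [-1, -1, 0] + [1, 2] ⊗ [1, 0] ⊗ [0, 2, 1] (one valid choice — decompositions are not unique — normalised so each a, b is primitive with positive first nonzero entry; check it by expanding all entries), so rank(T) ≤ 3.
These bounds meet, so rank(T) = 3.
Check entry T[1,1,2] = 0: (1)·(0)·(-2) + (1)·(2)·(-1) + (1)·(1)·(2) = 0.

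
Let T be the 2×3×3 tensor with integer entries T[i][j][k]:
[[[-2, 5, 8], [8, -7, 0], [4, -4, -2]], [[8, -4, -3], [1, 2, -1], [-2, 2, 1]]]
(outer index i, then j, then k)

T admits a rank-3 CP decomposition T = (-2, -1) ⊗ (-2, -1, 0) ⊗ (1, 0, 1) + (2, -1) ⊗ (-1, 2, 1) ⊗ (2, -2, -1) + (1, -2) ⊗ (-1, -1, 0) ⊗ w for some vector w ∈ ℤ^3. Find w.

w = (2, -1, -2)

Subtract the known terms from T to get the rank-1 residual R = (1, -2) ⊗ (-1, -1, 0) ⊗ w, so R[i,j,k] = a[i]·b[j]·w[k]. Pick indices with nonzero a[0]·b[0] = (1)·(-1) = -1. Only the fibre through (0,0,·) is needed: R[0,0,:] = T[0,0,:] − Σₗ aₗ[0]bₗ[0]cₗ = [-2, 5, 8] − (-2)·(-2)·(1, 0, 1) − (2)·(-1)·(2, -2, -1) = [-2, 1, 2]. Then w[k] = R[0,0,k] / -1 for each k, giving w = [-2, 1, 2] / -1 = (2, -1, -2).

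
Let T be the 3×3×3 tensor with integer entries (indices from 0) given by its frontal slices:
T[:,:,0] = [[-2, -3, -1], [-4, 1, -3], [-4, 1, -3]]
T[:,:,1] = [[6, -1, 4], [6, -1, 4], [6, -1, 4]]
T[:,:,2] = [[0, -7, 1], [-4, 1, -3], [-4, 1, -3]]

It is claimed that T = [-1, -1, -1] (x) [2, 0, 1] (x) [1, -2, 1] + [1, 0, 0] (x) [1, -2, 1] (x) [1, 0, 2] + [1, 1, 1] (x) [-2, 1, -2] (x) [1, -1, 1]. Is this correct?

No

Reconstruct entry (0,0,0) from the claimed factors: Σₗ aₗ[0]bₗ[0]cₗ[0] = (-1)·(2)·(1) + (1)·(1)·(1) + (1)·(-2)·(1) = -3, but T[0,0,0] = -2. The claim is false.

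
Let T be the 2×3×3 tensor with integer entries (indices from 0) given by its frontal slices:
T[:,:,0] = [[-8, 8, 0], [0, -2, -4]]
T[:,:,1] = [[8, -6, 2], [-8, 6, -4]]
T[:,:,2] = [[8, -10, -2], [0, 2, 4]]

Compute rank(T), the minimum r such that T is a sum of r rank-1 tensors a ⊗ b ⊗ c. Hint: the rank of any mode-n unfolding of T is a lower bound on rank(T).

Lower bound: the mode-2 unfolding of T (rows indexed by j, columns by (i,k) = (0,0), (0,1), (0,2), (1,0), (1,1), (1,2)) is [[-8, 8, 8, 0, -8, 0], [8, -6, -10, -2, 6, 2], [0, 2, -2, -4, -4, 4]].
There the 3×3 minor on rows j ∈ {0, 1, 2}, columns (i,k) ∈ {(0,0), (0,1), (1,0)} is det [[-8, 8, 0], [8, -6, -2], [0, 2, -4]] = 32 ≠ 0, so this unfolding has rank ≥ 3; CP rank is at least every unfolding rank, so rank(T) ≥ 3. (This is only a lower bound: in general the CP rank may exceed every unfolding rank, so we still need to exhibit 3 rank-1 terms summing to T.)
Upper bound: T is a sum of 3 rank-1 terms, T = [0, 1] ⊗ [2, -1, 2] ⊗ [-2, -2, 2] + [1, 0] ⊗ [0, 1, 1] ⊗ [0, 2, -2] + [2, -1] ⊗ [1, -1, 0] ⊗ [-4, 4, 4] (one valid choice — decompositions are not unique — normalised so each a, b is primitive with positive first nonzero entry; check it by expanding all entries), so rank(T) ≤ 3.
These bounds meet, so rank(T) = 3.
Check entry T[0,0,2] = 8: (0)·(2)·(2) + (1)·(0)·(-2) + (2)·(1)·(4) = 8.

3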